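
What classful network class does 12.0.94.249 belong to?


First octet: 12
Binary: 00001100
0xxxxxxx -> Class A (1-126)
Class A, default mask 255.0.0.0 (/8)


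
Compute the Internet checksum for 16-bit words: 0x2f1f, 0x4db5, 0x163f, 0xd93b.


Sum all words (with carry folding):
+ 0x2f1f = 0x2f1f
+ 0x4db5 = 0x7cd4
+ 0x163f = 0x9313
+ 0xd93b = 0x6c4f
One's complement: ~0x6c4f
Checksum = 0x93b0


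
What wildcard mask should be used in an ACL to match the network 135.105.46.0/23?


Subnet mask: 255.255.254.0
Wildcard = 255.255.255.255 - subnet mask
255 - 255 = 0
255 - 255 = 0
255 - 254 = 1
255 - 0 = 255
Wildcard: 0.0.1.255


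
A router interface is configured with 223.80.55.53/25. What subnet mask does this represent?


/25 means 25 network bits, 7 host bits
Binary: 11111111111111111111111110000000
Mask: 255.255.255.128


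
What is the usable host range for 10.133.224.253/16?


Network: 10.133.0.0
Broadcast: 10.133.255.255
First usable = network + 1
Last usable = broadcast - 1
Range: 10.133.0.1 to 10.133.255.254


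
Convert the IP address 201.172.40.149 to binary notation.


201 = 11001001
172 = 10101100
40 = 00101000
149 = 10010101
Binary: 11001001.10101100.00101000.10010101


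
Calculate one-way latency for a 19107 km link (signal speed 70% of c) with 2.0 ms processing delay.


Speed = 0.7 * 3e5 km/s = 210000 km/s
Propagation delay = 19107 / 210000 = 0.091 s = 90.9857 ms
Processing delay = 2.0 ms
Total one-way latency = 92.9857 ms


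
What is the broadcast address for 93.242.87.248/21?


Network: 93.242.80.0/21
Host bits = 11
Set all host bits to 1:
Broadcast: 93.242.87.255


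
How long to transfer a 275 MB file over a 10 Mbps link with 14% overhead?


Effective throughput = 10 * (1 - 14/100) = 8.6 Mbps
File size in Mb = 275 * 8 = 2200 Mb
Time = 2200 / 8.6
Time = 255.814 seconds


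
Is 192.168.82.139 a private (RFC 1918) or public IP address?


RFC 1918 private ranges:
  10.0.0.0/8 (10.0.0.0 - 10.255.255.255)
  172.16.0.0/12 (172.16.0.0 - 172.31.255.255)
  192.168.0.0/16 (192.168.0.0 - 192.168.255.255)
Private (in 192.168.0.0/16)


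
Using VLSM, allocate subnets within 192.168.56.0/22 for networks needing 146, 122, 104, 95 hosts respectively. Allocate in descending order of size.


146 hosts -> /24 (254 usable): 192.168.56.0/24
122 hosts -> /25 (126 usable): 192.168.57.0/25
104 hosts -> /25 (126 usable): 192.168.57.128/25
95 hosts -> /25 (126 usable): 192.168.58.0/25
Allocation: 192.168.56.0/24 (146 hosts, 254 usable); 192.168.57.0/25 (122 hosts, 126 usable); 192.168.57.128/25 (104 hosts, 126 usable); 192.168.58.0/25 (95 hosts, 126 usable)


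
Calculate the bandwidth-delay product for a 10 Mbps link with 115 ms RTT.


BDP = bandwidth * RTT
= 10 Mbps * 115 ms
= 10 * 1e6 * 115 / 1000 bits
= 1150000 bits
= 143750 bytes
= 140.3809 KB
BDP = 1150000 bits (143750 bytes)


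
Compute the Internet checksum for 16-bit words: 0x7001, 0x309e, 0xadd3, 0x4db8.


Sum all words (with carry folding):
+ 0x7001 = 0x7001
+ 0x309e = 0xa09f
+ 0xadd3 = 0x4e73
+ 0x4db8 = 0x9c2b
One's complement: ~0x9c2b
Checksum = 0x63d4


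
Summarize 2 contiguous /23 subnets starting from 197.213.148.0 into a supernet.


Original prefix: /23
Number of subnets: 2 = 2^1
New prefix = 23 - 1 = 22
Supernet: 197.213.148.0/22


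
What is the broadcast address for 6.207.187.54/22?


Network: 6.207.184.0/22
Host bits = 10
Set all host bits to 1:
Broadcast: 6.207.187.255


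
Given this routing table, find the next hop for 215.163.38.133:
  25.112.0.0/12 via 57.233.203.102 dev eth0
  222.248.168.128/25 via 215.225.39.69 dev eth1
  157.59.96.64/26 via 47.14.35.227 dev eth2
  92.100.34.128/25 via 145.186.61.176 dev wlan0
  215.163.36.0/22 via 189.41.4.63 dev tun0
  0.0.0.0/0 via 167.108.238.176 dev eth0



Longest prefix match for 215.163.38.133:
  /12 25.112.0.0: no
  /25 222.248.168.128: no
  /26 157.59.96.64: no
  /25 92.100.34.128: no
  /22 215.163.36.0: MATCH
  /0 0.0.0.0: MATCH
Selected: next-hop 189.41.4.63 via tun0 (matched /22)


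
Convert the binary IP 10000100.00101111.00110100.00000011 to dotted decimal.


10000100 = 132
00101111 = 47
00110100 = 52
00000011 = 3
IP: 132.47.52.3


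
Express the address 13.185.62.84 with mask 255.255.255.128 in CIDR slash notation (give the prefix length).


Binary: 11111111.11111111.11111111.10000000
Count leading 1s
Prefix: /25


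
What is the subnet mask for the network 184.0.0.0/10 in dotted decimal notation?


/10 means 10 network bits, 22 host bits
Binary: 11111111110000000000000000000000
Mask: 255.192.0.0


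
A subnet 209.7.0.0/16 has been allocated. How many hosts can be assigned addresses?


Host bits = 32 - 16 = 16
Total addresses = 2^16 = 65536
Usable = total - 2 (network and broadcast)
Usable hosts: 65534


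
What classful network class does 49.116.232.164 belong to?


First octet: 49
Binary: 00110001
0xxxxxxx -> Class A (1-126)
Class A, default mask 255.0.0.0 (/8)


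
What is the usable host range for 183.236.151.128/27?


Network: 183.236.151.128
Broadcast: 183.236.151.159
First usable = network + 1
Last usable = broadcast - 1
Range: 183.236.151.129 to 183.236.151.158


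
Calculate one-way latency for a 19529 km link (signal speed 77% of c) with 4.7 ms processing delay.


Speed = 0.77 * 3e5 km/s = 231000 km/s
Propagation delay = 19529 / 231000 = 0.0845 s = 84.5411 ms
Processing delay = 4.7 ms
Total one-way latency = 89.2411 ms


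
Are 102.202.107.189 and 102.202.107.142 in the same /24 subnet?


Mask: 255.255.255.0
102.202.107.189 AND mask = 102.202.107.0
102.202.107.142 AND mask = 102.202.107.0
Yes, same subnet (102.202.107.0)


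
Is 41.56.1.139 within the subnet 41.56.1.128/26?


Subnet network: 41.56.1.128
Test IP AND mask: 41.56.1.128
Yes, 41.56.1.139 is in 41.56.1.128/26


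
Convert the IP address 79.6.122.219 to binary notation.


79 = 01001111
6 = 00000110
122 = 01111010
219 = 11011011
Binary: 01001111.00000110.01111010.11011011


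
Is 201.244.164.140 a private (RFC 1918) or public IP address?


RFC 1918 private ranges:
  10.0.0.0/8 (10.0.0.0 - 10.255.255.255)
  172.16.0.0/12 (172.16.0.0 - 172.31.255.255)
  192.168.0.0/16 (192.168.0.0 - 192.168.255.255)
Public (not in any RFC 1918 range)


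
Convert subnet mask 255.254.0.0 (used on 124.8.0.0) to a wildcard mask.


Subnet mask: 255.254.0.0
Wildcard = 255.255.255.255 - subnet mask
255 - 255 = 0
255 - 254 = 1
255 - 0 = 255
255 - 0 = 255
Wildcard: 0.1.255.255


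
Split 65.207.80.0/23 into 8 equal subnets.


New prefix = 23 + 3 = 26
Each subnet has 64 addresses
  65.207.80.0/26
  65.207.80.64/26
  65.207.80.128/26
  65.207.80.192/26
  65.207.81.0/26
  65.207.81.64/26
  65.207.81.128/26
  65.207.81.192/26
Subnets: 65.207.80.0/26, 65.207.80.64/26, 65.207.80.128/26, 65.207.80.192/26, 65.207.81.0/26, 65.207.81.64/26, 65.207.81.128/26, 65.207.81.192/26


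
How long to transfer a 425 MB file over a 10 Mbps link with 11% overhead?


Effective throughput = 10 * (1 - 11/100) = 8.9 Mbps
File size in Mb = 425 * 8 = 3400 Mb
Time = 3400 / 8.9
Time = 382.0225 seconds


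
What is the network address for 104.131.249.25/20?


IP:   01101000.10000011.11111001.00011001
Mask: 11111111.11111111.11110000.00000000
AND operation:
Net:  01101000.10000011.11110000.00000000
Network: 104.131.240.0/20


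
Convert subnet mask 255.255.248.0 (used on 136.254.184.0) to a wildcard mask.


Subnet mask: 255.255.248.0
Wildcard = 255.255.255.255 - subnet mask
255 - 255 = 0
255 - 255 = 0
255 - 248 = 7
255 - 0 = 255
Wildcard: 0.0.7.255


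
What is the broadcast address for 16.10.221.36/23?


Network: 16.10.220.0/23
Host bits = 9
Set all host bits to 1:
Broadcast: 16.10.221.255


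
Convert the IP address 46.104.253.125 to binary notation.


46 = 00101110
104 = 01101000
253 = 11111101
125 = 01111101
Binary: 00101110.01101000.11111101.01111101


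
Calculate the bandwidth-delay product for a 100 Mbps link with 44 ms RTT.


BDP = bandwidth * RTT
= 100 Mbps * 44 ms
= 100 * 1e6 * 44 / 1000 bits
= 4400000 bits
= 550000 bytes
= 537.1094 KB
BDP = 4400000 bits (550000 bytes)


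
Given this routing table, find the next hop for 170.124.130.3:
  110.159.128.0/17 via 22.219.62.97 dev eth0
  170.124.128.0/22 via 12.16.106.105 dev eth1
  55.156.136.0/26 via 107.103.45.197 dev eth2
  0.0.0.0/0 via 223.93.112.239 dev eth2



Longest prefix match for 170.124.130.3:
  /17 110.159.128.0: no
  /22 170.124.128.0: MATCH
  /26 55.156.136.0: no
  /0 0.0.0.0: MATCH
Selected: next-hop 12.16.106.105 via eth1 (matched /22)


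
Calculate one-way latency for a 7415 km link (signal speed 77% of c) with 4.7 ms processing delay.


Speed = 0.77 * 3e5 km/s = 231000 km/s
Propagation delay = 7415 / 231000 = 0.0321 s = 32.0996 ms
Processing delay = 4.7 ms
Total one-way latency = 36.7996 ms


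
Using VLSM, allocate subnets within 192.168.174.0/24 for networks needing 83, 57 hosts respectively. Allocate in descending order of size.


83 hosts -> /25 (126 usable): 192.168.174.0/25
57 hosts -> /26 (62 usable): 192.168.174.128/26
Allocation: 192.168.174.0/25 (83 hosts, 126 usable); 192.168.174.128/26 (57 hosts, 62 usable)


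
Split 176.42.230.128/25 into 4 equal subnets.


New prefix = 25 + 2 = 27
Each subnet has 32 addresses
  176.42.230.128/27
  176.42.230.160/27
  176.42.230.192/27
  176.42.230.224/27
Subnets: 176.42.230.128/27, 176.42.230.160/27, 176.42.230.192/27, 176.42.230.224/27


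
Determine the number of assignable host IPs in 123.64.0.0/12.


Host bits = 32 - 12 = 20
Total addresses = 2^20 = 1048576
Usable = total - 2 (network and broadcast)
Usable hosts: 1048574


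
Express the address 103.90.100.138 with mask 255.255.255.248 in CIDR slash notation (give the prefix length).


Binary: 11111111.11111111.11111111.11111000
Count leading 1s
Prefix: /29


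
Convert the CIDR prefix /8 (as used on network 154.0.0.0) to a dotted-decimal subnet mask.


/8 means 8 network bits, 24 host bits
Binary: 11111111000000000000000000000000
Mask: 255.0.0.0


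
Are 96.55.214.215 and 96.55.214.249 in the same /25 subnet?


Mask: 255.255.255.128
96.55.214.215 AND mask = 96.55.214.128
96.55.214.249 AND mask = 96.55.214.128
Yes, same subnet (96.55.214.128)


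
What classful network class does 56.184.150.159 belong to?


First octet: 56
Binary: 00111000
0xxxxxxx -> Class A (1-126)
Class A, default mask 255.0.0.0 (/8)


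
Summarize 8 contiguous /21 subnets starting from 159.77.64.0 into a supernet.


Original prefix: /21
Number of subnets: 8 = 2^3
New prefix = 21 - 3 = 18
Supernet: 159.77.64.0/18


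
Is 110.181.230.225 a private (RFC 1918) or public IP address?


RFC 1918 private ranges:
  10.0.0.0/8 (10.0.0.0 - 10.255.255.255)
  172.16.0.0/12 (172.16.0.0 - 172.31.255.255)
  192.168.0.0/16 (192.168.0.0 - 192.168.255.255)
Public (not in any RFC 1918 range)


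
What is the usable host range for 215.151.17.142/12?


Network: 215.144.0.0
Broadcast: 215.159.255.255
First usable = network + 1
Last usable = broadcast - 1
Range: 215.144.0.1 to 215.159.255.254


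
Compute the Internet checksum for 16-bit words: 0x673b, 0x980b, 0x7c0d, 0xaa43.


Sum all words (with carry folding):
+ 0x673b = 0x673b
+ 0x980b = 0xff46
+ 0x7c0d = 0x7b54
+ 0xaa43 = 0x2598
One's complement: ~0x2598
Checksum = 0xda67


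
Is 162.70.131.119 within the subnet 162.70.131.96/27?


Subnet network: 162.70.131.96
Test IP AND mask: 162.70.131.96
Yes, 162.70.131.119 is in 162.70.131.96/27


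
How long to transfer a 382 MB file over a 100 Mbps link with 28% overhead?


Effective throughput = 100 * (1 - 28/100) = 72 Mbps
File size in Mb = 382 * 8 = 3056 Mb
Time = 3056 / 72
Time = 42.4444 seconds


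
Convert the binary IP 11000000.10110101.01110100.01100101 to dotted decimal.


11000000 = 192
10110101 = 181
01110100 = 116
01100101 = 101
IP: 192.181.116.101


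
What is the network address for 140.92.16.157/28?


IP:   10001100.01011100.00010000.10011101
Mask: 11111111.11111111.11111111.11110000
AND operation:
Net:  10001100.01011100.00010000.10010000
Network: 140.92.16.144/28


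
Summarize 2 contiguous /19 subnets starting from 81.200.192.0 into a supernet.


Original prefix: /19
Number of subnets: 2 = 2^1
New prefix = 19 - 1 = 18
Supernet: 81.200.192.0/18


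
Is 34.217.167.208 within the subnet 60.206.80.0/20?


Subnet network: 60.206.80.0
Test IP AND mask: 34.217.160.0
No, 34.217.167.208 is not in 60.206.80.0/20


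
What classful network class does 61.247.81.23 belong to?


First octet: 61
Binary: 00111101
0xxxxxxx -> Class A (1-126)
Class A, default mask 255.0.0.0 (/8)


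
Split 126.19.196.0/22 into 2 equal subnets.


New prefix = 22 + 1 = 23
Each subnet has 512 addresses
  126.19.196.0/23
  126.19.198.0/23
Subnets: 126.19.196.0/23, 126.19.198.0/23


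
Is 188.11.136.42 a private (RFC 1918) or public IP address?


RFC 1918 private ranges:
  10.0.0.0/8 (10.0.0.0 - 10.255.255.255)
  172.16.0.0/12 (172.16.0.0 - 172.31.255.255)
  192.168.0.0/16 (192.168.0.0 - 192.168.255.255)
Public (not in any RFC 1918 range)


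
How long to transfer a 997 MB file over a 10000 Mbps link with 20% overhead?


Effective throughput = 10000 * (1 - 20/100) = 8000 Mbps
File size in Mb = 997 * 8 = 7976 Mb
Time = 7976 / 8000
Time = 0.997 seconds


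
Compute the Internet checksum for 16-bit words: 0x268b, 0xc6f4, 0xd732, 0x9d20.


Sum all words (with carry folding):
+ 0x268b = 0x268b
+ 0xc6f4 = 0xed7f
+ 0xd732 = 0xc4b2
+ 0x9d20 = 0x61d3
One's complement: ~0x61d3
Checksum = 0x9e2c


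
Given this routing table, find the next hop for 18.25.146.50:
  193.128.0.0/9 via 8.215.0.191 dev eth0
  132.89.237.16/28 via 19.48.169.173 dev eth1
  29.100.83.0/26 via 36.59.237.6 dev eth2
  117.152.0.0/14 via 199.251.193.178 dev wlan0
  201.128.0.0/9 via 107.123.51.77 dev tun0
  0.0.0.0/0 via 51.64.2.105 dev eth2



Longest prefix match for 18.25.146.50:
  /9 193.128.0.0: no
  /28 132.89.237.16: no
  /26 29.100.83.0: no
  /14 117.152.0.0: no
  /9 201.128.0.0: no
  /0 0.0.0.0: MATCH
Selected: next-hop 51.64.2.105 via eth2 (matched /0)


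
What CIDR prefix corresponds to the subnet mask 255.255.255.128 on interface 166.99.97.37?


Binary: 11111111.11111111.11111111.10000000
Count leading 1s
Prefix: /25


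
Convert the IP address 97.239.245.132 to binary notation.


97 = 01100001
239 = 11101111
245 = 11110101
132 = 10000100
Binary: 01100001.11101111.11110101.10000100


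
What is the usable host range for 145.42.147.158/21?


Network: 145.42.144.0
Broadcast: 145.42.151.255
First usable = network + 1
Last usable = broadcast - 1
Range: 145.42.144.1 to 145.42.151.254


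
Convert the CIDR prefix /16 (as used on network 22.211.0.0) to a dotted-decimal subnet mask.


/16 means 16 network bits, 16 host bits
Binary: 11111111111111110000000000000000
Mask: 255.255.0.0


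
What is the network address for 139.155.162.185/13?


IP:   10001011.10011011.10100010.10111001
Mask: 11111111.11111000.00000000.00000000
AND operation:
Net:  10001011.10011000.00000000.00000000
Network: 139.152.0.0/13


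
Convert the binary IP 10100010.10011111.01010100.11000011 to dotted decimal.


10100010 = 162
10011111 = 159
01010100 = 84
11000011 = 195
IP: 162.159.84.195


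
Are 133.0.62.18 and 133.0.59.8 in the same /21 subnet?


Mask: 255.255.248.0
133.0.62.18 AND mask = 133.0.56.0
133.0.59.8 AND mask = 133.0.56.0
Yes, same subnet (133.0.56.0)


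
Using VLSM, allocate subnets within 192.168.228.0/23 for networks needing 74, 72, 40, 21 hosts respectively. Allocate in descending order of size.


74 hosts -> /25 (126 usable): 192.168.228.0/25
72 hosts -> /25 (126 usable): 192.168.228.128/25
40 hosts -> /26 (62 usable): 192.168.229.0/26
21 hosts -> /27 (30 usable): 192.168.229.64/27
Allocation: 192.168.228.0/25 (74 hosts, 126 usable); 192.168.228.128/25 (72 hosts, 126 usable); 192.168.229.0/26 (40 hosts, 62 usable); 192.168.229.64/27 (21 hosts, 30 usable)


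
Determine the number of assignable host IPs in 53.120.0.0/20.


Host bits = 32 - 20 = 12
Total addresses = 2^12 = 4096
Usable = total - 2 (network and broadcast)
Usable hosts: 4094


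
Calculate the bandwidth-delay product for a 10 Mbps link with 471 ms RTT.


BDP = bandwidth * RTT
= 10 Mbps * 471 ms
= 10 * 1e6 * 471 / 1000 bits
= 4710000 bits
= 588750 bytes
= 574.9512 KB
BDP = 4710000 bits (588750 bytes)


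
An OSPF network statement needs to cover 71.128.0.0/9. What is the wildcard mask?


Subnet mask: 255.128.0.0
Wildcard = 255.255.255.255 - subnet mask
255 - 255 = 0
255 - 128 = 127
255 - 0 = 255
255 - 0 = 255
Wildcard: 0.127.255.255


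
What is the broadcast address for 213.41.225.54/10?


Network: 213.0.0.0/10
Host bits = 22
Set all host bits to 1:
Broadcast: 213.63.255.255


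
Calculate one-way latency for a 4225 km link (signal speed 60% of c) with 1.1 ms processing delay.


Speed = 0.6 * 3e5 km/s = 180000 km/s
Propagation delay = 4225 / 180000 = 0.0235 s = 23.4722 ms
Processing delay = 1.1 ms
Total one-way latency = 24.5722 ms


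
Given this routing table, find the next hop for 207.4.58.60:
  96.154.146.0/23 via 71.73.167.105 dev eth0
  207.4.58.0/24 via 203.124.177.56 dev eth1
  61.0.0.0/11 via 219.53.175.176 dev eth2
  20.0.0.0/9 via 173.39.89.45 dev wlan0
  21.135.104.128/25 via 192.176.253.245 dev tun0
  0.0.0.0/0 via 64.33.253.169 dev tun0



Longest prefix match for 207.4.58.60:
  /23 96.154.146.0: no
  /24 207.4.58.0: MATCH
  /11 61.0.0.0: no
  /9 20.0.0.0: no
  /25 21.135.104.128: no
  /0 0.0.0.0: MATCH
Selected: next-hop 203.124.177.56 via eth1 (matched /24)


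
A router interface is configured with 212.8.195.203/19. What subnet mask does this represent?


/19 means 19 network bits, 13 host bits
Binary: 11111111111111111110000000000000
Mask: 255.255.224.0


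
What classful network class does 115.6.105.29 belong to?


First octet: 115
Binary: 01110011
0xxxxxxx -> Class A (1-126)
Class A, default mask 255.0.0.0 (/8)


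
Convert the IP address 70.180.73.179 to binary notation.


70 = 01000110
180 = 10110100
73 = 01001001
179 = 10110011
Binary: 01000110.10110100.01001001.10110011


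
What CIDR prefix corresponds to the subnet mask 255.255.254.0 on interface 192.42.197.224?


Binary: 11111111.11111111.11111110.00000000
Count leading 1s
Prefix: /23


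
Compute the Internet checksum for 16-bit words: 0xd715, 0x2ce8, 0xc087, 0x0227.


Sum all words (with carry folding):
+ 0xd715 = 0xd715
+ 0x2ce8 = 0x03fe
+ 0xc087 = 0xc485
+ 0x0227 = 0xc6ac
One's complement: ~0xc6ac
Checksum = 0x3953


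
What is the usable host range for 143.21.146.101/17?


Network: 143.21.128.0
Broadcast: 143.21.255.255
First usable = network + 1
Last usable = broadcast - 1
Range: 143.21.128.1 to 143.21.255.254


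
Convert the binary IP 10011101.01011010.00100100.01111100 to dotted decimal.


10011101 = 157
01011010 = 90
00100100 = 36
01111100 = 124
IP: 157.90.36.124


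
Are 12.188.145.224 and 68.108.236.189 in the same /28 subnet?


Mask: 255.255.255.240
12.188.145.224 AND mask = 12.188.145.224
68.108.236.189 AND mask = 68.108.236.176
No, different subnets (12.188.145.224 vs 68.108.236.176)


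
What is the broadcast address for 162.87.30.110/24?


Network: 162.87.30.0/24
Host bits = 8
Set all host bits to 1:
Broadcast: 162.87.30.255


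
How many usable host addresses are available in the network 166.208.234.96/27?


Host bits = 32 - 27 = 5
Total addresses = 2^5 = 32
Usable = total - 2 (network and broadcast)
Usable hosts: 30


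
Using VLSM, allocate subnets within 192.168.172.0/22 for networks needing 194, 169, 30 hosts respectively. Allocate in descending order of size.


194 hosts -> /24 (254 usable): 192.168.172.0/24
169 hosts -> /24 (254 usable): 192.168.173.0/24
30 hosts -> /27 (30 usable): 192.168.174.0/27
Allocation: 192.168.172.0/24 (194 hosts, 254 usable); 192.168.173.0/24 (169 hosts, 254 usable); 192.168.174.0/27 (30 hosts, 30 usable)


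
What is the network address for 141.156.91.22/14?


IP:   10001101.10011100.01011011.00010110
Mask: 11111111.11111100.00000000.00000000
AND operation:
Net:  10001101.10011100.00000000.00000000
Network: 141.156.0.0/14


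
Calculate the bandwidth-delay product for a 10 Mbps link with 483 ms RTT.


BDP = bandwidth * RTT
= 10 Mbps * 483 ms
= 10 * 1e6 * 483 / 1000 bits
= 4830000 bits
= 603750 bytes
= 589.5996 KB
BDP = 4830000 bits (603750 bytes)


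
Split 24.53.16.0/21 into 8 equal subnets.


New prefix = 21 + 3 = 24
Each subnet has 256 addresses
  24.53.16.0/24
  24.53.17.0/24
  24.53.18.0/24
  24.53.19.0/24
  24.53.20.0/24
  24.53.21.0/24
  24.53.22.0/24
  24.53.23.0/24
Subnets: 24.53.16.0/24, 24.53.17.0/24, 24.53.18.0/24, 24.53.19.0/24, 24.53.20.0/24, 24.53.21.0/24, 24.53.22.0/24, 24.53.23.0/24


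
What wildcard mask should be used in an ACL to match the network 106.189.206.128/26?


Subnet mask: 255.255.255.192
Wildcard = 255.255.255.255 - subnet mask
255 - 255 = 0
255 - 255 = 0
255 - 255 = 0
255 - 192 = 63
Wildcard: 0.0.0.63


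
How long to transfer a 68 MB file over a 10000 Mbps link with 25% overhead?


Effective throughput = 10000 * (1 - 25/100) = 7500 Mbps
File size in Mb = 68 * 8 = 544 Mb
Time = 544 / 7500
Time = 0.0725 seconds


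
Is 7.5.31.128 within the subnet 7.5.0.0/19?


Subnet network: 7.5.0.0
Test IP AND mask: 7.5.0.0
Yes, 7.5.31.128 is in 7.5.0.0/19


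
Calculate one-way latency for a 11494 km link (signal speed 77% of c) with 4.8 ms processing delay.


Speed = 0.77 * 3e5 km/s = 231000 km/s
Propagation delay = 11494 / 231000 = 0.0498 s = 49.7576 ms
Processing delay = 4.8 ms
Total one-way latency = 54.5576 ms


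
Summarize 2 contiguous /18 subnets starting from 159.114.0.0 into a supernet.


Original prefix: /18
Number of subnets: 2 = 2^1
New prefix = 18 - 1 = 17
Supernet: 159.114.0.0/17


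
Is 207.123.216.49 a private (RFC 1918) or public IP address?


RFC 1918 private ranges:
  10.0.0.0/8 (10.0.0.0 - 10.255.255.255)
  172.16.0.0/12 (172.16.0.0 - 172.31.255.255)
  192.168.0.0/16 (192.168.0.0 - 192.168.255.255)
Public (not in any RFC 1918 range)


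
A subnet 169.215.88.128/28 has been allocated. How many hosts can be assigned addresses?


Host bits = 32 - 28 = 4
Total addresses = 2^4 = 16
Usable = total - 2 (network and broadcast)
Usable hosts: 14


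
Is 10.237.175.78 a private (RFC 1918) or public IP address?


RFC 1918 private ranges:
  10.0.0.0/8 (10.0.0.0 - 10.255.255.255)
  172.16.0.0/12 (172.16.0.0 - 172.31.255.255)
  192.168.0.0/16 (192.168.0.0 - 192.168.255.255)
Private (in 10.0.0.0/8)


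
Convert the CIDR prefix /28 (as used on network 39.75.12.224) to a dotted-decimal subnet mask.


/28 means 28 network bits, 4 host bits
Binary: 11111111111111111111111111110000
Mask: 255.255.255.240


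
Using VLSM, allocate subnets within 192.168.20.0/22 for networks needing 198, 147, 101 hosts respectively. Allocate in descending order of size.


198 hosts -> /24 (254 usable): 192.168.20.0/24
147 hosts -> /24 (254 usable): 192.168.21.0/24
101 hosts -> /25 (126 usable): 192.168.22.0/25
Allocation: 192.168.20.0/24 (198 hosts, 254 usable); 192.168.21.0/24 (147 hosts, 254 usable); 192.168.22.0/25 (101 hosts, 126 usable)


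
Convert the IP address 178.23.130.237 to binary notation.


178 = 10110010
23 = 00010111
130 = 10000010
237 = 11101101
Binary: 10110010.00010111.10000010.11101101


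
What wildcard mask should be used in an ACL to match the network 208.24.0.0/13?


Subnet mask: 255.248.0.0
Wildcard = 255.255.255.255 - subnet mask
255 - 255 = 0
255 - 248 = 7
255 - 0 = 255
255 - 0 = 255
Wildcard: 0.7.255.255


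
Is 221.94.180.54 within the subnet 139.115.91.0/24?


Subnet network: 139.115.91.0
Test IP AND mask: 221.94.180.0
No, 221.94.180.54 is not in 139.115.91.0/24


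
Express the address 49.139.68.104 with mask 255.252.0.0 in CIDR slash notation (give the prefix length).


Binary: 11111111.11111100.00000000.00000000
Count leading 1s
Prefix: /14


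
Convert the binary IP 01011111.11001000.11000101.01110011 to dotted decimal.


01011111 = 95
11001000 = 200
11000101 = 197
01110011 = 115
IP: 95.200.197.115


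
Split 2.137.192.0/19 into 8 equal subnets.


New prefix = 19 + 3 = 22
Each subnet has 1024 addresses
  2.137.192.0/22
  2.137.196.0/22
  2.137.200.0/22
  2.137.204.0/22
  2.137.208.0/22
  2.137.212.0/22
  2.137.216.0/22
  2.137.220.0/22
Subnets: 2.137.192.0/22, 2.137.196.0/22, 2.137.200.0/22, 2.137.204.0/22, 2.137.208.0/22, 2.137.212.0/22, 2.137.216.0/22, 2.137.220.0/22


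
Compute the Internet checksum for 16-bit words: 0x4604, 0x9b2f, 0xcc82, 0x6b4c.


Sum all words (with carry folding):
+ 0x4604 = 0x4604
+ 0x9b2f = 0xe133
+ 0xcc82 = 0xadb6
+ 0x6b4c = 0x1903
One's complement: ~0x1903
Checksum = 0xe6fc


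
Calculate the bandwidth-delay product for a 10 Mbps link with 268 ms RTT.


BDP = bandwidth * RTT
= 10 Mbps * 268 ms
= 10 * 1e6 * 268 / 1000 bits
= 2680000 bits
= 335000 bytes
= 327.1484 KB
BDP = 2680000 bits (335000 bytes)


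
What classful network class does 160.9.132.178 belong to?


First octet: 160
Binary: 10100000
10xxxxxx -> Class B (128-191)
Class B, default mask 255.255.0.0 (/16)


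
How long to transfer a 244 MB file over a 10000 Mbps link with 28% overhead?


Effective throughput = 10000 * (1 - 28/100) = 7200 Mbps
File size in Mb = 244 * 8 = 1952 Mb
Time = 1952 / 7200
Time = 0.2711 seconds


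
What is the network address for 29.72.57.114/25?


IP:   00011101.01001000.00111001.01110010
Mask: 11111111.11111111.11111111.10000000
AND operation:
Net:  00011101.01001000.00111001.00000000
Network: 29.72.57.0/25


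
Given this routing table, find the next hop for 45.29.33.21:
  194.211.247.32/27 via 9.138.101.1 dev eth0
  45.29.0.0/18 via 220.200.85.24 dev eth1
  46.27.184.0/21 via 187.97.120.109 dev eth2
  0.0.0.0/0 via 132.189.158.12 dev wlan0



Longest prefix match for 45.29.33.21:
  /27 194.211.247.32: no
  /18 45.29.0.0: MATCH
  /21 46.27.184.0: no
  /0 0.0.0.0: MATCH
Selected: next-hop 220.200.85.24 via eth1 (matched /18)


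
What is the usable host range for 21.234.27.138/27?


Network: 21.234.27.128
Broadcast: 21.234.27.159
First usable = network + 1
Last usable = broadcast - 1
Range: 21.234.27.129 to 21.234.27.158


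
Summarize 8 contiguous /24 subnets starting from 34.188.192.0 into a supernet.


Original prefix: /24
Number of subnets: 8 = 2^3
New prefix = 24 - 3 = 21
Supernet: 34.188.192.0/21


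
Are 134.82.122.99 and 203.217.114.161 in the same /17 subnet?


Mask: 255.255.128.0
134.82.122.99 AND mask = 134.82.0.0
203.217.114.161 AND mask = 203.217.0.0
No, different subnets (134.82.0.0 vs 203.217.0.0)


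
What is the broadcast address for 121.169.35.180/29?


Network: 121.169.35.176/29
Host bits = 3
Set all host bits to 1:
Broadcast: 121.169.35.183


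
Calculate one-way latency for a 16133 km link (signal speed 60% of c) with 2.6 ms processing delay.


Speed = 0.6 * 3e5 km/s = 180000 km/s
Propagation delay = 16133 / 180000 = 0.0896 s = 89.6278 ms
Processing delay = 2.6 ms
Total one-way latency = 92.2278 ms


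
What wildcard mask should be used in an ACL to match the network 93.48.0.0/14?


Subnet mask: 255.252.0.0
Wildcard = 255.255.255.255 - subnet mask
255 - 255 = 0
255 - 252 = 3
255 - 0 = 255
255 - 0 = 255
Wildcard: 0.3.255.255


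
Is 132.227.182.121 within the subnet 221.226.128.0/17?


Subnet network: 221.226.128.0
Test IP AND mask: 132.227.128.0
No, 132.227.182.121 is not in 221.226.128.0/17


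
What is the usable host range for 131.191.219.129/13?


Network: 131.184.0.0
Broadcast: 131.191.255.255
First usable = network + 1
Last usable = broadcast - 1
Range: 131.184.0.1 to 131.191.255.254


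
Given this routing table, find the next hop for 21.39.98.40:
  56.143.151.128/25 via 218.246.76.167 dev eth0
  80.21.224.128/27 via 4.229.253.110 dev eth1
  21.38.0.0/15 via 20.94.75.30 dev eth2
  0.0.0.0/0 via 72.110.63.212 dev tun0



Longest prefix match for 21.39.98.40:
  /25 56.143.151.128: no
  /27 80.21.224.128: no
  /15 21.38.0.0: MATCH
  /0 0.0.0.0: MATCH
Selected: next-hop 20.94.75.30 via eth2 (matched /15)


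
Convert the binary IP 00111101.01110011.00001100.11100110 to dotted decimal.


00111101 = 61
01110011 = 115
00001100 = 12
11100110 = 230
IP: 61.115.12.230


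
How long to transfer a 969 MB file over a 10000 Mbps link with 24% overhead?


Effective throughput = 10000 * (1 - 24/100) = 7600 Mbps
File size in Mb = 969 * 8 = 7752 Mb
Time = 7752 / 7600
Time = 1.02 seconds


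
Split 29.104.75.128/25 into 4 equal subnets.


New prefix = 25 + 2 = 27
Each subnet has 32 addresses
  29.104.75.128/27
  29.104.75.160/27
  29.104.75.192/27
  29.104.75.224/27
Subnets: 29.104.75.128/27, 29.104.75.160/27, 29.104.75.192/27, 29.104.75.224/27


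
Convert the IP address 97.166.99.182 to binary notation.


97 = 01100001
166 = 10100110
99 = 01100011
182 = 10110110
Binary: 01100001.10100110.01100011.10110110


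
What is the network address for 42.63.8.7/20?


IP:   00101010.00111111.00001000.00000111
Mask: 11111111.11111111.11110000.00000000
AND operation:
Net:  00101010.00111111.00000000.00000000
Network: 42.63.0.0/20


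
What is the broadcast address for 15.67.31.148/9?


Network: 15.0.0.0/9
Host bits = 23
Set all host bits to 1:
Broadcast: 15.127.255.255


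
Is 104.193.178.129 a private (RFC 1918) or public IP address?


RFC 1918 private ranges:
  10.0.0.0/8 (10.0.0.0 - 10.255.255.255)
  172.16.0.0/12 (172.16.0.0 - 172.31.255.255)
  192.168.0.0/16 (192.168.0.0 - 192.168.255.255)
Public (not in any RFC 1918 range)


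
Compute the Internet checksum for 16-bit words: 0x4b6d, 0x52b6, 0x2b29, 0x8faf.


Sum all words (with carry folding):
+ 0x4b6d = 0x4b6d
+ 0x52b6 = 0x9e23
+ 0x2b29 = 0xc94c
+ 0x8faf = 0x58fc
One's complement: ~0x58fc
Checksum = 0xa703


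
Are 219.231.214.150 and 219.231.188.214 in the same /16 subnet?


Mask: 255.255.0.0
219.231.214.150 AND mask = 219.231.0.0
219.231.188.214 AND mask = 219.231.0.0
Yes, same subnet (219.231.0.0)


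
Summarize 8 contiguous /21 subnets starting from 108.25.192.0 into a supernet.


Original prefix: /21
Number of subnets: 8 = 2^3
New prefix = 21 - 3 = 18
Supernet: 108.25.192.0/18


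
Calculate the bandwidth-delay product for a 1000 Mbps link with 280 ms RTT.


BDP = bandwidth * RTT
= 1000 Mbps * 280 ms
= 1000 * 1e6 * 280 / 1000 bits
= 280000000 bits
= 35000000 bytes
= 34179.6875 KB
BDP = 280000000 bits (35000000 bytes)


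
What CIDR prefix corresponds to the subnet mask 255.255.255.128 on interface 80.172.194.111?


Binary: 11111111.11111111.11111111.10000000
Count leading 1s
Prefix: /25


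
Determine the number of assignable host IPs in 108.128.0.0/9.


Host bits = 32 - 9 = 23
Total addresses = 2^23 = 8388608
Usable = total - 2 (network and broadcast)
Usable hosts: 8388606


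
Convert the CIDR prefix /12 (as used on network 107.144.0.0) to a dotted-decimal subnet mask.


/12 means 12 network bits, 20 host bits
Binary: 11111111111100000000000000000000
Mask: 255.240.0.0


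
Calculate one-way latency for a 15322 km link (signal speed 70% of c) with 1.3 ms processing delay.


Speed = 0.7 * 3e5 km/s = 210000 km/s
Propagation delay = 15322 / 210000 = 0.073 s = 72.9619 ms
Processing delay = 1.3 ms
Total one-way latency = 74.2619 ms


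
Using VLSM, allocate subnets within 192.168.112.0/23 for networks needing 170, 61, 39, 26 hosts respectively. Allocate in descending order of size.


170 hosts -> /24 (254 usable): 192.168.112.0/24
61 hosts -> /26 (62 usable): 192.168.113.0/26
39 hosts -> /26 (62 usable): 192.168.113.64/26
26 hosts -> /27 (30 usable): 192.168.113.128/27
Allocation: 192.168.112.0/24 (170 hosts, 254 usable); 192.168.113.0/26 (61 hosts, 62 usable); 192.168.113.64/26 (39 hosts, 62 usable); 192.168.113.128/27 (26 hosts, 30 usable)


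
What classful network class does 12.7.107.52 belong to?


First octet: 12
Binary: 00001100
0xxxxxxx -> Class A (1-126)
Class A, default mask 255.0.0.0 (/8)


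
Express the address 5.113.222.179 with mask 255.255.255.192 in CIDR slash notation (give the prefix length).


Binary: 11111111.11111111.11111111.11000000
Count leading 1s
Prefix: /26


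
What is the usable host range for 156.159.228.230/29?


Network: 156.159.228.224
Broadcast: 156.159.228.231
First usable = network + 1
Last usable = broadcast - 1
Range: 156.159.228.225 to 156.159.228.230


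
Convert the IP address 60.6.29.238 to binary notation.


60 = 00111100
6 = 00000110
29 = 00011101
238 = 11101110
Binary: 00111100.00000110.00011101.11101110


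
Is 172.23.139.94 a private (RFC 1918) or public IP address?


RFC 1918 private ranges:
  10.0.0.0/8 (10.0.0.0 - 10.255.255.255)
  172.16.0.0/12 (172.16.0.0 - 172.31.255.255)
  192.168.0.0/16 (192.168.0.0 - 192.168.255.255)
Private (in 172.16.0.0/12)


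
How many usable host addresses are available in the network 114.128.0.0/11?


Host bits = 32 - 11 = 21
Total addresses = 2^21 = 2097152
Usable = total - 2 (network and broadcast)
Usable hosts: 2097150


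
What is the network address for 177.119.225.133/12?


IP:   10110001.01110111.11100001.10000101
Mask: 11111111.11110000.00000000.00000000
AND operation:
Net:  10110001.01110000.00000000.00000000
Network: 177.112.0.0/12


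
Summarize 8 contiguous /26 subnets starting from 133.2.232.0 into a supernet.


Original prefix: /26
Number of subnets: 8 = 2^3
New prefix = 26 - 3 = 23
Supernet: 133.2.232.0/23


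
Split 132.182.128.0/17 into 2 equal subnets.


New prefix = 17 + 1 = 18
Each subnet has 16384 addresses
  132.182.128.0/18
  132.182.192.0/18
Subnets: 132.182.128.0/18, 132.182.192.0/18


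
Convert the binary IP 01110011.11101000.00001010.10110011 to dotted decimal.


01110011 = 115
11101000 = 232
00001010 = 10
10110011 = 179
IP: 115.232.10.179


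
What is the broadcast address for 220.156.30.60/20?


Network: 220.156.16.0/20
Host bits = 12
Set all host bits to 1:
Broadcast: 220.156.31.255


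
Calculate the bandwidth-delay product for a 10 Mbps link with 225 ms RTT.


BDP = bandwidth * RTT
= 10 Mbps * 225 ms
= 10 * 1e6 * 225 / 1000 bits
= 2250000 bits
= 281250 bytes
= 274.6582 KB
BDP = 2250000 bits (281250 bytes)


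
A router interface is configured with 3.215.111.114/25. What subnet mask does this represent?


/25 means 25 network bits, 7 host bits
Binary: 11111111111111111111111110000000
Mask: 255.255.255.128


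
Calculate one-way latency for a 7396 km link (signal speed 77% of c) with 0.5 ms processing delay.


Speed = 0.77 * 3e5 km/s = 231000 km/s
Propagation delay = 7396 / 231000 = 0.032 s = 32.0173 ms
Processing delay = 0.5 ms
Total one-way latency = 32.5173 ms


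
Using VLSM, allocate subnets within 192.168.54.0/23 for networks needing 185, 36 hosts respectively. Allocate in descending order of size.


185 hosts -> /24 (254 usable): 192.168.54.0/24
36 hosts -> /26 (62 usable): 192.168.55.0/26
Allocation: 192.168.54.0/24 (185 hosts, 254 usable); 192.168.55.0/26 (36 hosts, 62 usable)


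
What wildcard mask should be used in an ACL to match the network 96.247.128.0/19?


Subnet mask: 255.255.224.0
Wildcard = 255.255.255.255 - subnet mask
255 - 255 = 0
255 - 255 = 0
255 - 224 = 31
255 - 0 = 255
Wildcard: 0.0.31.255


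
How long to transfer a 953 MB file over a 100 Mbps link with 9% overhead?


Effective throughput = 100 * (1 - 9/100) = 91 Mbps
File size in Mb = 953 * 8 = 7624 Mb
Time = 7624 / 91
Time = 83.7802 seconds


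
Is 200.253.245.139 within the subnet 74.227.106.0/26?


Subnet network: 74.227.106.0
Test IP AND mask: 200.253.245.128
No, 200.253.245.139 is not in 74.227.106.0/26


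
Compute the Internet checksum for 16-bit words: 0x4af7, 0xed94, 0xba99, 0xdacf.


Sum all words (with carry folding):
+ 0x4af7 = 0x4af7
+ 0xed94 = 0x388c
+ 0xba99 = 0xf325
+ 0xdacf = 0xcdf5
One's complement: ~0xcdf5
Checksum = 0x320a


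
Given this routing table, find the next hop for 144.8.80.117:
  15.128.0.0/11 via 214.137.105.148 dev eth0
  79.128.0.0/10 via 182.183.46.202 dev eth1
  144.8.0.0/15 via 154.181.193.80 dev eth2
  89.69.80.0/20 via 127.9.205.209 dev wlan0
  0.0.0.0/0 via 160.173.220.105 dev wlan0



Longest prefix match for 144.8.80.117:
  /11 15.128.0.0: no
  /10 79.128.0.0: no
  /15 144.8.0.0: MATCH
  /20 89.69.80.0: no
  /0 0.0.0.0: MATCH
Selected: next-hop 154.181.193.80 via eth2 (matched /15)


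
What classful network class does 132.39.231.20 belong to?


First octet: 132
Binary: 10000100
10xxxxxx -> Class B (128-191)
Class B, default mask 255.255.0.0 (/16)


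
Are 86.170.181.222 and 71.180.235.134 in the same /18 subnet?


Mask: 255.255.192.0
86.170.181.222 AND mask = 86.170.128.0
71.180.235.134 AND mask = 71.180.192.0
No, different subnets (86.170.128.0 vs 71.180.192.0)


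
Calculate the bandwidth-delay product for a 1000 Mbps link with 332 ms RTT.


BDP = bandwidth * RTT
= 1000 Mbps * 332 ms
= 1000 * 1e6 * 332 / 1000 bits
= 332000000 bits
= 41500000 bytes
= 40527.3438 KB
BDP = 332000000 bits (41500000 bytes)


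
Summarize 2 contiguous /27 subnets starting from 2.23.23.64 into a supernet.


Original prefix: /27
Number of subnets: 2 = 2^1
New prefix = 27 - 1 = 26
Supernet: 2.23.23.64/26


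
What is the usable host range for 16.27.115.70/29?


Network: 16.27.115.64
Broadcast: 16.27.115.71
First usable = network + 1
Last usable = broadcast - 1
Range: 16.27.115.65 to 16.27.115.70


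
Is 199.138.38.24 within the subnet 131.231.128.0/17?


Subnet network: 131.231.128.0
Test IP AND mask: 199.138.0.0
No, 199.138.38.24 is not in 131.231.128.0/17


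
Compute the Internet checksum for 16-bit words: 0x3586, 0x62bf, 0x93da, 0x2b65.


Sum all words (with carry folding):
+ 0x3586 = 0x3586
+ 0x62bf = 0x9845
+ 0x93da = 0x2c20
+ 0x2b65 = 0x5785
One's complement: ~0x5785
Checksum = 0xa87a


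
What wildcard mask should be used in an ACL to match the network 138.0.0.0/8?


Subnet mask: 255.0.0.0
Wildcard = 255.255.255.255 - subnet mask
255 - 255 = 0
255 - 0 = 255
255 - 0 = 255
255 - 0 = 255
Wildcard: 0.255.255.255


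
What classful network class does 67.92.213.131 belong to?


First octet: 67
Binary: 01000011
0xxxxxxx -> Class A (1-126)
Class A, default mask 255.0.0.0 (/8)


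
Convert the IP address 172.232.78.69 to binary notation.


172 = 10101100
232 = 11101000
78 = 01001110
69 = 01000101
Binary: 10101100.11101000.01001110.01000101


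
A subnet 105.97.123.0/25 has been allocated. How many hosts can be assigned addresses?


Host bits = 32 - 25 = 7
Total addresses = 2^7 = 128
Usable = total - 2 (network and broadcast)
Usable hosts: 126


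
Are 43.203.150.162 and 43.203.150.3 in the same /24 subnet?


Mask: 255.255.255.0
43.203.150.162 AND mask = 43.203.150.0
43.203.150.3 AND mask = 43.203.150.0
Yes, same subnet (43.203.150.0)


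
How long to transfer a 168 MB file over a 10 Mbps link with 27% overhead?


Effective throughput = 10 * (1 - 27/100) = 7.3 Mbps
File size in Mb = 168 * 8 = 1344 Mb
Time = 1344 / 7.3
Time = 184.1096 seconds


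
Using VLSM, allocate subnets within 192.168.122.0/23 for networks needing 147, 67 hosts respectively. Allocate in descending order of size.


147 hosts -> /24 (254 usable): 192.168.122.0/24
67 hosts -> /25 (126 usable): 192.168.123.0/25
Allocation: 192.168.122.0/24 (147 hosts, 254 usable); 192.168.123.0/25 (67 hosts, 126 usable)


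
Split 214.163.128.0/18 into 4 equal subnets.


New prefix = 18 + 2 = 20
Each subnet has 4096 addresses
  214.163.128.0/20
  214.163.144.0/20
  214.163.160.0/20
  214.163.176.0/20
Subnets: 214.163.128.0/20, 214.163.144.0/20, 214.163.160.0/20, 214.163.176.0/20
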